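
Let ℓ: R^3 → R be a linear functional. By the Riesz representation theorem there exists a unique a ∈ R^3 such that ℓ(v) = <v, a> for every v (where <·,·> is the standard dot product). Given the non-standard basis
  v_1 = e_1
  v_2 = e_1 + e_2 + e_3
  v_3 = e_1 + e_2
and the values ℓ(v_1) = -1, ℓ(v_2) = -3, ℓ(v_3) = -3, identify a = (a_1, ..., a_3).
a = (-1, -2, 0)

Write a = (a_1, ..., a_3) in the standard basis. For each basis vector v_i, ℓ(v_i) = <v_i, a> is a linear equation in the a_j's. Collect the n equations into a matrix system V a = ℓ, where row i of V is v_i (expressed in the standard basis). Since V is invertible (lower-triangular with 1s on the diagonal, up to permutation), solve by back-substitution:
  V =
[[1, 0, 0],
 [1, 1, 1],
 [1, 1, 0]]
  V a = (-1, -3, -3)
Solving gives a = (-1, -2, 0).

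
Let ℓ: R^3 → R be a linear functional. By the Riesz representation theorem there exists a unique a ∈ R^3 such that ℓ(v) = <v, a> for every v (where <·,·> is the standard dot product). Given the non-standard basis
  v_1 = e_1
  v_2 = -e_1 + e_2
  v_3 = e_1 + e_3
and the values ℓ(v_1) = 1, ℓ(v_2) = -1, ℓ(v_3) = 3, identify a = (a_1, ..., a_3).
a = (1, 0, 2)

Write a = (a_1, ..., a_3) in the standard basis. For each basis vector v_i, ℓ(v_i) = <v_i, a> is a linear equation in the a_j's. Collect the n equations into a matrix system V a = ℓ, where row i of V is v_i (expressed in the standard basis). Since V is invertible (lower-triangular with 1s on the diagonal, up to permutation), solve by back-substitution:
  V =
[[1, 0, 0],
 [-1, 1, 0],
 [1, 0, 1]]
  V a = (1, -1, 3)
Solving gives a = (1, 0, 2).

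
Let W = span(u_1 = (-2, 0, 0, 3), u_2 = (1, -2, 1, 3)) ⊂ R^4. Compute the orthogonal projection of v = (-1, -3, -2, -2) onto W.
proj_W(v) = (67/146, 11/73, -11/146, -75/73)

Set up U = [u_1 | ... | u_2] ∈ R^(4×2). The projector onto W = col(U) is P = U (U^T U)^(-1) U^T.
Compute U^T U =
  [13, 7]
  [7, 15],
and U^T v = (-4, -3).
Solve U^T U · c = U^T v for the coefficients: c = (-39/146, -11/146). The projection is proj_W(v) = U c.
Check: (v - proj_W(v)) · u_1 = 0  (should be 0).
Check: (v - proj_W(v)) · u_2 = 0  (should be 0).
Result: proj_W(v) = (67/146, 11/73, -11/146, -75/73).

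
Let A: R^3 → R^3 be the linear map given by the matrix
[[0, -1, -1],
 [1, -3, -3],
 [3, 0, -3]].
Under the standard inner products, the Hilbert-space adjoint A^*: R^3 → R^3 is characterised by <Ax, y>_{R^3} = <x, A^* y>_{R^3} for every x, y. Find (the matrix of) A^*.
A^* = A^T =
[[0, 1, 3],
 [-1, -3, 0],
 [-1, -3, -3]]

For real matrices with standard dot products, the defining identity <Ax, y> = <x, A^* y> gives (Ax)^T y = x^T (A^*) y, i.e. x^T A^T y = x^T (A^*) y. Since this holds for all x, y, we must have A^* = A^T. Therefore
A^* =
[[0, 1, 3],
 [-1, -3, 0],
 [-1, -3, -3]].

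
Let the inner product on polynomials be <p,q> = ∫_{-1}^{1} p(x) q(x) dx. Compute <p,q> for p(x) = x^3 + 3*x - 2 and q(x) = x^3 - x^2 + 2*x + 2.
<p,q> = -8/21

Expand the product: p(x)·q(x) = x^6 - x^5 + 5*x^4 - 3*x^3 + 8*x^2 + 2*x - 4.
∫_{-1}^{1} of each monomial x^k gives [2/(k+1) if k even, 0 if k odd]. Integrating term-by-term (or equivalently evaluating the antiderivative F(x) = x^7/7 - x^6/6 + x^5 - 3*x^4/4 + 8*x^3/3 + x^2 - 4*x at the endpoints):
  F(1) − F(−1) = -3/28 − (23/84) = -8/21.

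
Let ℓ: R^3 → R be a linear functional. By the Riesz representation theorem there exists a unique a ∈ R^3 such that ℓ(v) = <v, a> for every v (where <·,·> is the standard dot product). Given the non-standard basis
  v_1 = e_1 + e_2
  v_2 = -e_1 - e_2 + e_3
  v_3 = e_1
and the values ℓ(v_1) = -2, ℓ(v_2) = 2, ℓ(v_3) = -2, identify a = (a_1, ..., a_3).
a = (-2, 0, 0)

Write a = (a_1, ..., a_3) in the standard basis. For each basis vector v_i, ℓ(v_i) = <v_i, a> is a linear equation in the a_j's. Collect the n equations into a matrix system V a = ℓ, where row i of V is v_i (expressed in the standard basis). Since V is invertible (lower-triangular with 1s on the diagonal, up to permutation), solve by back-substitution:
  V =
[[1, 1, 0],
 [-1, -1, 1],
 [1, 0, 0]]
  V a = (-2, 2, -2)
Solving gives a = (-2, 0, 0).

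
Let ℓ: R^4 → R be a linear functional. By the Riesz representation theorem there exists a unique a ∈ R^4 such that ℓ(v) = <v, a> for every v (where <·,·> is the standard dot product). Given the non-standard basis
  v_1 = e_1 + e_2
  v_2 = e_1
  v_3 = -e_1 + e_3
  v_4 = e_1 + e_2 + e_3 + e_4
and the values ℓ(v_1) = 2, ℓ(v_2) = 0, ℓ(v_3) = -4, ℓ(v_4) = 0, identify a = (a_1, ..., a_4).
a = (0, 2, -4, 2)

Write a = (a_1, ..., a_4) in the standard basis. For each basis vector v_i, ℓ(v_i) = <v_i, a> is a linear equation in the a_j's. Collect the n equations into a matrix system V a = ℓ, where row i of V is v_i (expressed in the standard basis). Since V is invertible (lower-triangular with 1s on the diagonal, up to permutation), solve by back-substitution:
  V =
[[1, 1, 0, 0],
 [1, 0, 0, 0],
 [-1, 0, 1, 0],
 [1, 1, 1, 1]]
  V a = (2, 0, -4, 0)
Solving gives a = (0, 2, -4, 2).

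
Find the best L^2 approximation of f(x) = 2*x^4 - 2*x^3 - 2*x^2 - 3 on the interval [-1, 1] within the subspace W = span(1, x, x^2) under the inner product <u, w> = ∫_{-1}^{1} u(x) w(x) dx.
g(x) = -2*x^2/7 - 6*x/5 - 111/35

The best approximation g ∈ W is the orthogonal projection of f onto W. Writing g = a_0 + a_1 x + a_2 x^2, the coefficients solve the normal equations G · a = b where
  G_{ij} = <φ_i, φ_j> and b_i = <f, φ_i>, with φ_0 = 1, φ_1 = x, φ_2 = x^2.
G =
  [2, 0, 2/3]
  [0, 2/3, 0]
  [2/3, 0, 2/5],
b = (-98/15, -4/5, -78/35).
Solving gives a_0 = -111/35, a_1 = -6/5, a_2 = -2/7, so
  g(x) = -2*x^2/7 - 6*x/5 - 111/35.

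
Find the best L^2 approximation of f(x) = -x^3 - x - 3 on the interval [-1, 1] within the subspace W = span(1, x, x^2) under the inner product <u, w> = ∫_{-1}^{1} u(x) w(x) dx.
g(x) = -8*x/5 - 3

The best approximation g ∈ W is the orthogonal projection of f onto W. Writing g = a_0 + a_1 x + a_2 x^2, the coefficients solve the normal equations G · a = b where
  G_{ij} = <φ_i, φ_j> and b_i = <f, φ_i>, with φ_0 = 1, φ_1 = x, φ_2 = x^2.
G =
  [2, 0, 2/3]
  [0, 2/3, 0]
  [2/3, 0, 2/5],
b = (-6, -16/15, -2).
Solving gives a_0 = -3, a_1 = -8/5, a_2 = 0, so
  g(x) = -8*x/5 - 3.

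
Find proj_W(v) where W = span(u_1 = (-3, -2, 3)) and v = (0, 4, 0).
proj_W(v) = (12/11, 8/11, -12/11)

Set up U = [u_1 | ... | u_1] ∈ R^(3×1). The projector onto W = col(U) is P = U (U^T U)^(-1) U^T.
Compute U^T U =
  [22],
and U^T v = (-8).
Solve U^T U · c = U^T v for the coefficients: c = (-4/11). The projection is proj_W(v) = U c.
Check: (v - proj_W(v)) · u_1 = 0  (should be 0).
Result: proj_W(v) = (12/11, 8/11, -12/11).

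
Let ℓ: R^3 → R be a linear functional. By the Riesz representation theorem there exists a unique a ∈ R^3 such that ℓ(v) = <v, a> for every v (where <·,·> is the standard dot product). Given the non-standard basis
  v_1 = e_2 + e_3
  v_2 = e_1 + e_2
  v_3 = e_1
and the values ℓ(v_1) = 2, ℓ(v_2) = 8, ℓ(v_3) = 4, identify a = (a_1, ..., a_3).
a = (4, 4, -2)

Write a = (a_1, ..., a_3) in the standard basis. For each basis vector v_i, ℓ(v_i) = <v_i, a> is a linear equation in the a_j's. Collect the n equations into a matrix system V a = ℓ, where row i of V is v_i (expressed in the standard basis). Since V is invertible (lower-triangular with 1s on the diagonal, up to permutation), solve by back-substitution:
  V =
[[0, 1, 1],
 [1, 1, 0],
 [1, 0, 0]]
  V a = (2, 8, 4)
Solving gives a = (4, 4, -2).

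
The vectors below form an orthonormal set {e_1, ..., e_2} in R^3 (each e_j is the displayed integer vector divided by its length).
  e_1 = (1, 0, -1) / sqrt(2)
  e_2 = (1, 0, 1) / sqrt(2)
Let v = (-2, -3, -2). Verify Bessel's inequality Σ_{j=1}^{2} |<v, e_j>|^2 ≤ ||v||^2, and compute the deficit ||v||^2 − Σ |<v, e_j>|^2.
Σ |<v, e_j>|^2 = 8; ||v||^2 = 17; deficit = 9

Write each e_j = u_j / sqrt(<u_j, u_j>) where u_j is the displayed integer vector. Then <v, e_j> = <v, u_j> / sqrt(<u_j, u_j>), so |<v, e_j>|^2 = <v, u_j>^2 / <u_j, u_j>.
Coefficients: <v, e_1> = 0/sqrt(2), <v, e_2> = -4/sqrt(2).
Square and sum: Σ |<v, e_j>|^2 = 8.
Compute ||v||^2 = v·v = 17.
Deficit = 17 − 8 = 9 ≥ 0, confirming Bessel's inequality. (The deficit equals ||v − Σ <v,e_j> e_j||^2, the squared distance from v to span{e_j}.)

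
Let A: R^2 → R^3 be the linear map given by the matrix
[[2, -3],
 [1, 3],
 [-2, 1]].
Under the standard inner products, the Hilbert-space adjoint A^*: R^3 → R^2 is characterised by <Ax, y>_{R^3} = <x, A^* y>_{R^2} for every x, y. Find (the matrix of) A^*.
A^* = A^T =
[[2, 1, -2],
 [-3, 3, 1]]

For real matrices with standard dot products, the defining identity <Ax, y> = <x, A^* y> gives (Ax)^T y = x^T (A^*) y, i.e. x^T A^T y = x^T (A^*) y. Since this holds for all x, y, we must have A^* = A^T. Therefore
A^* =
[[2, 1, -2],
 [-3, 3, 1]].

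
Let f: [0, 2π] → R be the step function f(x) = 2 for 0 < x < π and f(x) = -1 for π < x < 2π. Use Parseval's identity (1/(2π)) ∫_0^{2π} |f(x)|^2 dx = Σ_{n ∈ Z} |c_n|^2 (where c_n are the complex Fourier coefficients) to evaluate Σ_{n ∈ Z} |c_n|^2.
Σ |c_n|^2 = 5/2

Parseval equates the L^2 energy of f (normalised by 1/(2π)) with the ℓ^2 sum of its Fourier coefficients: (1/(2π)) ∫_0^{2π} |f|^2 = Σ |c_n|^2.
Compute the left side: (1/(2π)) [∫_0^π 2^2 dx + ∫_π^{2π} (-1)^2 dx] = (1/(2π)) · (4π + 1π) = (4 + 1)/2 = 5/2.
So Σ_{n ∈ Z} |c_n|^2 = 5/2.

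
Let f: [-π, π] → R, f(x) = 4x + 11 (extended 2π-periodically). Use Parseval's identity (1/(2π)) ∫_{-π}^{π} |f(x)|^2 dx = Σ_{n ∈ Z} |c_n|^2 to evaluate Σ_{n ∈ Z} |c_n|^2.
Σ |c_n|^2 = 16π^2/3 + 121

Expand and integrate term by term over [-π, π]:
  ∫ (4x)^2 dx = 16·(2π^3/3); ∫ 2·4·(11)·x dx = 0 (odd integrand); ∫ 11^2 dx = 121·2π.
So (1/(2π)) ∫_{-π}^{π} (4x + 11)^2 dx = 16π^2/3 + 121 = 16π^2/3 + 121.
Parseval ⇒ Σ |c_n|^2 = 16π^2/3 + 121.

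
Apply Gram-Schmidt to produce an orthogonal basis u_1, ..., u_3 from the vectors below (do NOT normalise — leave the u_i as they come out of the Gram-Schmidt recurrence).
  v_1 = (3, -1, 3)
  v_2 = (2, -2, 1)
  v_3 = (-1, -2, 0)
Orthogonal basis:
  u_1 = (3, -1, 3)
  u_2 = (5/19, -27/19, -14/19)
  u_3 = (-11/10, -33/50, 22/25)

Apply the Gram-Schmidt recurrence
  u_1 = v_1
  u_i = v_i − Σ_{j<i} ((v_i · u_j) / (u_j · u_j)) · u_j.

Step by step this gives:
  u_1 = (3, -1, 3)
  u_2 = (5/19, -27/19, -14/19)
  u_3 = (-11/10, -33/50, 22/25)

Orthogonality check:
  u_2 · u_1 = 0 (should be 0)
  u_3 · u_1 = 0 (should be 0)
  u_3 · u_2 = 0 (should be 0)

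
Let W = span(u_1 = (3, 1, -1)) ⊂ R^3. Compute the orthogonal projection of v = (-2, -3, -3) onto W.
proj_W(v) = (-18/11, -6/11, 6/11)

Set up U = [u_1 | ... | u_1] ∈ R^(3×1). The projector onto W = col(U) is P = U (U^T U)^(-1) U^T.
Compute U^T U =
  [11],
and U^T v = (-6).
Solve U^T U · c = U^T v for the coefficients: c = (-6/11). The projection is proj_W(v) = U c.
Check: (v - proj_W(v)) · u_1 = 0  (should be 0).
Result: proj_W(v) = (-18/11, -6/11, 6/11).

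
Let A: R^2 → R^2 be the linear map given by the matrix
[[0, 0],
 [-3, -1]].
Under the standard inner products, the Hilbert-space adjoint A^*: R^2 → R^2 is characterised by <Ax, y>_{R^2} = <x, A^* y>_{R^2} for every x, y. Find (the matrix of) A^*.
A^* = A^T =
[[0, -3],
 [0, -1]]

For real matrices with standard dot products, the defining identity <Ax, y> = <x, A^* y> gives (Ax)^T y = x^T (A^*) y, i.e. x^T A^T y = x^T (A^*) y. Since this holds for all x, y, we must have A^* = A^T. Therefore
A^* =
[[0, -3],
 [0, -1]].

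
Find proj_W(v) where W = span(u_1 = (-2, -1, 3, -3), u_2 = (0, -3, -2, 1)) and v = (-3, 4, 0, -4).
proj_W(v) = (-100/143, 376/143, 434/143, -292/143)

Set up U = [u_1 | ... | u_2] ∈ R^(4×2). The projector onto W = col(U) is P = U (U^T U)^(-1) U^T.
Compute U^T U =
  [23, -6]
  [-6, 14],
and U^T v = (14, -16).
Solve U^T U · c = U^T v for the coefficients: c = (50/143, -142/143). The projection is proj_W(v) = U c.
Check: (v - proj_W(v)) · u_1 = 0  (should be 0).
Check: (v - proj_W(v)) · u_2 = 0  (should be 0).
Result: proj_W(v) = (-100/143, 376/143, 434/143, -292/143).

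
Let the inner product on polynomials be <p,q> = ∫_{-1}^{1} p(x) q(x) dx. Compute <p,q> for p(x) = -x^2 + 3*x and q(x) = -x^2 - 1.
<p,q> = 16/15

Expand the product: p(x)·q(x) = x^4 - 3*x^3 + x^2 - 3*x.
∫_{-1}^{1} of each monomial x^k gives [2/(k+1) if k even, 0 if k odd]. Integrating term-by-term (or equivalently evaluating the antiderivative F(x) = x^5/5 - 3*x^4/4 + x^3/3 - 3*x^2/2 at the endpoints):
  F(1) − F(−1) = -103/60 − (-167/60) = 16/15.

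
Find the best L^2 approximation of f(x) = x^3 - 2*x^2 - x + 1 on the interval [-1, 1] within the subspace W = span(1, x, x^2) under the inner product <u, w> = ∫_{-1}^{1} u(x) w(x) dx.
g(x) = -2*x^2 - 2*x/5 + 1

The best approximation g ∈ W is the orthogonal projection of f onto W. Writing g = a_0 + a_1 x + a_2 x^2, the coefficients solve the normal equations G · a = b where
  G_{ij} = <φ_i, φ_j> and b_i = <f, φ_i>, with φ_0 = 1, φ_1 = x, φ_2 = x^2.
G =
  [2, 0, 2/3]
  [0, 2/3, 0]
  [2/3, 0, 2/5],
b = (2/3, -4/15, -2/15).
Solving gives a_0 = 1, a_1 = -2/5, a_2 = -2, so
  g(x) = -2*x^2 - 2*x/5 + 1.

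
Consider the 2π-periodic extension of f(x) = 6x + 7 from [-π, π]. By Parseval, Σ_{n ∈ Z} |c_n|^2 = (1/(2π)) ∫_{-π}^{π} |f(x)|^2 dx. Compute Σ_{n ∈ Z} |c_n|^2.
Σ |c_n|^2 = 12π^2 + 49

Expand and integrate term by term over [-π, π]:
  ∫ (6x)^2 dx = 36·(2π^3/3); ∫ 2·6·(7)·x dx = 0 (odd integrand); ∫ 7^2 dx = 49·2π.
So (1/(2π)) ∫_{-π}^{π} (6x + 7)^2 dx = 36π^2/3 + 49 = 12π^2 + 49.
Parseval ⇒ Σ |c_n|^2 = 12π^2 + 49.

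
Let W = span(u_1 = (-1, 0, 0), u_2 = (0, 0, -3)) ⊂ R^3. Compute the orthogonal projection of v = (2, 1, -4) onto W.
proj_W(v) = (2, 0, -4)

Set up U = [u_1 | ... | u_2] ∈ R^(3×2). The projector onto W = col(U) is P = U (U^T U)^(-1) U^T.
Compute U^T U =
  [1, 0]
  [0, 9],
and U^T v = (-2, 12).
Solve U^T U · c = U^T v for the coefficients: c = (-2, 4/3). The projection is proj_W(v) = U c.
Check: (v - proj_W(v)) · u_1 = 0  (should be 0).
Check: (v - proj_W(v)) · u_2 = 0  (should be 0).
Result: proj_W(v) = (2, 0, -4).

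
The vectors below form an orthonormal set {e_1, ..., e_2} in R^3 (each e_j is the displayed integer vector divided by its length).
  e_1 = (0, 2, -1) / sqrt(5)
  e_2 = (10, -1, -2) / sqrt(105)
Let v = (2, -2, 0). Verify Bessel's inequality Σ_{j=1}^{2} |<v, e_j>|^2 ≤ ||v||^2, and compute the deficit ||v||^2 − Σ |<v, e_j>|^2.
Σ |<v, e_j>|^2 = 164/21; ||v||^2 = 8; deficit = 4/21

Write each e_j = u_j / sqrt(<u_j, u_j>) where u_j is the displayed integer vector. Then <v, e_j> = <v, u_j> / sqrt(<u_j, u_j>), so |<v, e_j>|^2 = <v, u_j>^2 / <u_j, u_j>.
Coefficients: <v, e_1> = -4/sqrt(5), <v, e_2> = 22/sqrt(105).
Square and sum: Σ |<v, e_j>|^2 = 164/21.
Compute ||v||^2 = v·v = 8.
Deficit = 8 − 164/21 = 4/21 ≥ 0, confirming Bessel's inequality. (The deficit equals ||v − Σ <v,e_j> e_j||^2, the squared distance from v to span{e_j}.)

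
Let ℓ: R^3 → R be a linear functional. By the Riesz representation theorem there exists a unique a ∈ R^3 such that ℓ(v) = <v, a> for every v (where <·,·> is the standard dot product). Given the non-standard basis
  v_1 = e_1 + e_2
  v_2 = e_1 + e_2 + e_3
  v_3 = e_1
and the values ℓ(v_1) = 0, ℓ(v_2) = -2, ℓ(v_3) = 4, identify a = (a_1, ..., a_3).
a = (4, -4, -2)

Write a = (a_1, ..., a_3) in the standard basis. For each basis vector v_i, ℓ(v_i) = <v_i, a> is a linear equation in the a_j's. Collect the n equations into a matrix system V a = ℓ, where row i of V is v_i (expressed in the standard basis). Since V is invertible (lower-triangular with 1s on the diagonal, up to permutation), solve by back-substitution:
  V =
[[1, 1, 0],
 [1, 1, 1],
 [1, 0, 0]]
  V a = (0, -2, 4)
Solving gives a = (4, -4, -2).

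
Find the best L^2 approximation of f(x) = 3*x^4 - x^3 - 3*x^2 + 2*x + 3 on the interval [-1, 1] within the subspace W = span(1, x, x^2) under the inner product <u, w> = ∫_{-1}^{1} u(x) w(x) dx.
g(x) = -3*x^2/7 + 7*x/5 + 96/35

The best approximation g ∈ W is the orthogonal projection of f onto W. Writing g = a_0 + a_1 x + a_2 x^2, the coefficients solve the normal equations G · a = b where
  G_{ij} = <φ_i, φ_j> and b_i = <f, φ_i>, with φ_0 = 1, φ_1 = x, φ_2 = x^2.
G =
  [2, 0, 2/3]
  [0, 2/3, 0]
  [2/3, 0, 2/5],
b = (26/5, 14/15, 58/35).
Solving gives a_0 = 96/35, a_1 = 7/5, a_2 = -3/7, so
  g(x) = -3*x^2/7 + 7*x/5 + 96/35.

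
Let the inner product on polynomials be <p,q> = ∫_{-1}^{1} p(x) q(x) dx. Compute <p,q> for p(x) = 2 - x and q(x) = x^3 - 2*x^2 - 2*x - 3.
<p,q> = -206/15

Expand the product: p(x)·q(x) = -x^4 + 4*x^3 - 2*x^2 - x - 6.
∫_{-1}^{1} of each monomial x^k gives [2/(k+1) if k even, 0 if k odd]. Integrating term-by-term (or equivalently evaluating the antiderivative F(x) = -x^5/5 + x^4 - 2*x^3/3 - x^2/2 - 6*x at the endpoints):
  F(1) − F(−1) = -191/30 − (221/30) = -206/15.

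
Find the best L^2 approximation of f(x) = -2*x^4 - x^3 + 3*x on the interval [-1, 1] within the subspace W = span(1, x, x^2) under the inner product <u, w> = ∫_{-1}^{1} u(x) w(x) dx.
g(x) = -12*x^2/7 + 12*x/5 + 6/35

The best approximation g ∈ W is the orthogonal projection of f onto W. Writing g = a_0 + a_1 x + a_2 x^2, the coefficients solve the normal equations G · a = b where
  G_{ij} = <φ_i, φ_j> and b_i = <f, φ_i>, with φ_0 = 1, φ_1 = x, φ_2 = x^2.
G =
  [2, 0, 2/3]
  [0, 2/3, 0]
  [2/3, 0, 2/5],
b = (-4/5, 8/5, -4/7).
Solving gives a_0 = 6/35, a_1 = 12/5, a_2 = -12/7, so
  g(x) = -12*x^2/7 + 12*x/5 + 6/35.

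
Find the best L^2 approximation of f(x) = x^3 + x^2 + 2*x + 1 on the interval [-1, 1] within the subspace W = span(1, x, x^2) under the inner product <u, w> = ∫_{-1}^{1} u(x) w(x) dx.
g(x) = x^2 + 13*x/5 + 1

The best approximation g ∈ W is the orthogonal projection of f onto W. Writing g = a_0 + a_1 x + a_2 x^2, the coefficients solve the normal equations G · a = b where
  G_{ij} = <φ_i, φ_j> and b_i = <f, φ_i>, with φ_0 = 1, φ_1 = x, φ_2 = x^2.
G =
  [2, 0, 2/3]
  [0, 2/3, 0]
  [2/3, 0, 2/5],
b = (8/3, 26/15, 16/15).
Solving gives a_0 = 1, a_1 = 13/5, a_2 = 1, so
  g(x) = x^2 + 13*x/5 + 1.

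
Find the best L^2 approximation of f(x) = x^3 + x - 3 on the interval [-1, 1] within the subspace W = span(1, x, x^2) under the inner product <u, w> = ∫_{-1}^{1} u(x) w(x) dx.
g(x) = 8*x/5 - 3

The best approximation g ∈ W is the orthogonal projection of f onto W. Writing g = a_0 + a_1 x + a_2 x^2, the coefficients solve the normal equations G · a = b where
  G_{ij} = <φ_i, φ_j> and b_i = <f, φ_i>, with φ_0 = 1, φ_1 = x, φ_2 = x^2.
G =
  [2, 0, 2/3]
  [0, 2/3, 0]
  [2/3, 0, 2/5],
b = (-6, 16/15, -2).
Solving gives a_0 = -3, a_1 = 8/5, a_2 = 0, so
  g(x) = 8*x/5 - 3.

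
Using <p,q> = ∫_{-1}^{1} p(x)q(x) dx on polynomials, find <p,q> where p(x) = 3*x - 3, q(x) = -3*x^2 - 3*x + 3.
<p,q> = -18

Expand the product: p(x)·q(x) = -9*x^3 + 18*x - 9.
∫_{-1}^{1} of each monomial x^k gives [2/(k+1) if k even, 0 if k odd]. Integrating term-by-term (or equivalently evaluating the antiderivative F(x) = -9*x^4/4 + 9*x^2 - 9*x at the endpoints):
  F(1) − F(−1) = -9/4 − (63/4) = -18.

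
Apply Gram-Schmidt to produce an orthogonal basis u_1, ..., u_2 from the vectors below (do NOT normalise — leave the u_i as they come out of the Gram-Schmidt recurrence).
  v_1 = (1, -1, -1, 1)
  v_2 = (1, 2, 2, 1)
Orthogonal basis:
  u_1 = (1, -1, -1, 1)
  u_2 = (3/2, 3/2, 3/2, 3/2)

Apply the Gram-Schmidt recurrence
  u_1 = v_1
  u_i = v_i − Σ_{j<i} ((v_i · u_j) / (u_j · u_j)) · u_j.

Step by step this gives:
  u_1 = (1, -1, -1, 1)
  u_2 = (3/2, 3/2, 3/2, 3/2)

Orthogonality check:
  u_2 · u_1 = 0 (should be 0)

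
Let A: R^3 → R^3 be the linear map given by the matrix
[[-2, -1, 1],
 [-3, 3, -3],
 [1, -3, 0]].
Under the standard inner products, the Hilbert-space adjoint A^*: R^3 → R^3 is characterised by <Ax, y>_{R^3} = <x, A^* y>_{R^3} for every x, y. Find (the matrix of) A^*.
A^* = A^T =
[[-2, -3, 1],
 [-1, 3, -3],
 [1, -3, 0]]

For real matrices with standard dot products, the defining identity <Ax, y> = <x, A^* y> gives (Ax)^T y = x^T (A^*) y, i.e. x^T A^T y = x^T (A^*) y. Since this holds for all x, y, we must have A^* = A^T. Therefore
A^* =
[[-2, -3, 1],
 [-1, 3, -3],
 [1, -3, 0]].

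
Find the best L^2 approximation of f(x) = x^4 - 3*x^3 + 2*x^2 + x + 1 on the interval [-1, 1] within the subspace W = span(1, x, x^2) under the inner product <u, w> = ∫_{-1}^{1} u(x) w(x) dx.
g(x) = 20*x^2/7 - 4*x/5 + 32/35

The best approximation g ∈ W is the orthogonal projection of f onto W. Writing g = a_0 + a_1 x + a_2 x^2, the coefficients solve the normal equations G · a = b where
  G_{ij} = <φ_i, φ_j> and b_i = <f, φ_i>, with φ_0 = 1, φ_1 = x, φ_2 = x^2.
G =
  [2, 0, 2/3]
  [0, 2/3, 0]
  [2/3, 0, 2/5],
b = (56/15, -8/15, 184/105).
Solving gives a_0 = 32/35, a_1 = -4/5, a_2 = 20/7, so
  g(x) = 20*x^2/7 - 4*x/5 + 32/35.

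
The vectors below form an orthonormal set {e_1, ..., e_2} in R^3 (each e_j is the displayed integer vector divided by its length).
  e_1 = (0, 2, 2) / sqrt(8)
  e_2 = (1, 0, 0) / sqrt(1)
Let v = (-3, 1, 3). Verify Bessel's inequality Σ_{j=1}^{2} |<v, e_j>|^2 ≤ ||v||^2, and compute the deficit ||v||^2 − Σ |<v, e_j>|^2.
Σ |<v, e_j>|^2 = 17; ||v||^2 = 19; deficit = 2

Write each e_j = u_j / sqrt(<u_j, u_j>) where u_j is the displayed integer vector. Then <v, e_j> = <v, u_j> / sqrt(<u_j, u_j>), so |<v, e_j>|^2 = <v, u_j>^2 / <u_j, u_j>.
Coefficients: <v, e_1> = 8/sqrt(8), <v, e_2> = -3/sqrt(1).
Square and sum: Σ |<v, e_j>|^2 = 17.
Compute ||v||^2 = v·v = 19.
Deficit = 19 − 17 = 2 ≥ 0, confirming Bessel's inequality. (The deficit equals ||v − Σ <v,e_j> e_j||^2, the squared distance from v to span{e_j}.)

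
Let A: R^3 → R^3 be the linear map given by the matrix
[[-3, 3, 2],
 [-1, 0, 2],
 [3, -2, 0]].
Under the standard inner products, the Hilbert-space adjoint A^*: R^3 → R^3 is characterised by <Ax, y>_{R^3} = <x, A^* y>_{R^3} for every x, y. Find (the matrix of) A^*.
A^* = A^T =
[[-3, -1, 3],
 [3, 0, -2],
 [2, 2, 0]]

For real matrices with standard dot products, the defining identity <Ax, y> = <x, A^* y> gives (Ax)^T y = x^T (A^*) y, i.e. x^T A^T y = x^T (A^*) y. Since this holds for all x, y, we must have A^* = A^T. Therefore
A^* =
[[-3, -1, 3],
 [3, 0, -2],
 [2, 2, 0]].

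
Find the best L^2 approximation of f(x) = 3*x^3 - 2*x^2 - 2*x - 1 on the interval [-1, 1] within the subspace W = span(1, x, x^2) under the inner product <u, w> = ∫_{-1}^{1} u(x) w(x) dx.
g(x) = -2*x^2 - x/5 - 1

The best approximation g ∈ W is the orthogonal projection of f onto W. Writing g = a_0 + a_1 x + a_2 x^2, the coefficients solve the normal equations G · a = b where
  G_{ij} = <φ_i, φ_j> and b_i = <f, φ_i>, with φ_0 = 1, φ_1 = x, φ_2 = x^2.
G =
  [2, 0, 2/3]
  [0, 2/3, 0]
  [2/3, 0, 2/5],
b = (-10/3, -2/15, -22/15).
Solving gives a_0 = -1, a_1 = -1/5, a_2 = -2, so
  g(x) = -2*x^2 - x/5 - 1.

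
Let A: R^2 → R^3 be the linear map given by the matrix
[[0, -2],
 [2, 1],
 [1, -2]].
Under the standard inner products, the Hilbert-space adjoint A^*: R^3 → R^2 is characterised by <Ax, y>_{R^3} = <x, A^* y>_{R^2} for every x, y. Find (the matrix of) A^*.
A^* = A^T =
[[0, 2, 1],
 [-2, 1, -2]]

For real matrices with standard dot products, the defining identity <Ax, y> = <x, A^* y> gives (Ax)^T y = x^T (A^*) y, i.e. x^T A^T y = x^T (A^*) y. Since this holds for all x, y, we must have A^* = A^T. Therefore
A^* =
[[0, 2, 1],
 [-2, 1, -2]].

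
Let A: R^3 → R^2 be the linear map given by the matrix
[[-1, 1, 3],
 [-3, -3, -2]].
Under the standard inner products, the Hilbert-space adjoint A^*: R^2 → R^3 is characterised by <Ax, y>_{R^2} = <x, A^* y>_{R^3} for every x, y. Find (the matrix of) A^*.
A^* = A^T =
[[-1, -3],
 [1, -3],
 [3, -2]]

For real matrices with standard dot products, the defining identity <Ax, y> = <x, A^* y> gives (Ax)^T y = x^T (A^*) y, i.e. x^T A^T y = x^T (A^*) y. Since this holds for all x, y, we must have A^* = A^T. Therefore
A^* =
[[-1, -3],
 [1, -3],
 [3, -2]].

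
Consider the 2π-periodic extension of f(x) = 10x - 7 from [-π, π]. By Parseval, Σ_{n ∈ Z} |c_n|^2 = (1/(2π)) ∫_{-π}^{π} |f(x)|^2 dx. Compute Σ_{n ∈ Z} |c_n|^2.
Σ |c_n|^2 = 100π^2/3 + 49

Expand and integrate term by term over [-π, π]:
  ∫ (10x)^2 dx = 100·(2π^3/3); ∫ 2·10·(-7)·x dx = 0 (odd integrand); ∫ (-7)^2 dx = 49·2π.
So (1/(2π)) ∫_{-π}^{π} (10x - 7)^2 dx = 100π^2/3 + 49 = 100π^2/3 + 49.
Parseval ⇒ Σ |c_n|^2 = 100π^2/3 + 49.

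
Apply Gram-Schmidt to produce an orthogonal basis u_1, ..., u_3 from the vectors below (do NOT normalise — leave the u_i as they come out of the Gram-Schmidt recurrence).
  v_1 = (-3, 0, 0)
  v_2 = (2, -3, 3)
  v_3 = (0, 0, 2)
Orthogonal basis:
  u_1 = (-3, 0, 0)
  u_2 = (0, -3, 3)
  u_3 = (0, 1, 1)

Apply the Gram-Schmidt recurrence
  u_1 = v_1
  u_i = v_i − Σ_{j<i} ((v_i · u_j) / (u_j · u_j)) · u_j.

Step by step this gives:
  u_1 = (-3, 0, 0)
  u_2 = (0, -3, 3)
  u_3 = (0, 1, 1)

Orthogonality check:
  u_2 · u_1 = 0 (should be 0)
  u_3 · u_1 = 0 (should be 0)
  u_3 · u_2 = 0 (should be 0)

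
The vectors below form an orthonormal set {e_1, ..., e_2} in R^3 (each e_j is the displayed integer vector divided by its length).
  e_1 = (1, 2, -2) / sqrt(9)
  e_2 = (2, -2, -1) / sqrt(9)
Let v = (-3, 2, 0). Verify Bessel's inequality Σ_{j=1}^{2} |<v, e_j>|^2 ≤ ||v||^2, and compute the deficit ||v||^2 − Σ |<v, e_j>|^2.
Σ |<v, e_j>|^2 = 101/9; ||v||^2 = 13; deficit = 16/9

Write each e_j = u_j / sqrt(<u_j, u_j>) where u_j is the displayed integer vector. Then <v, e_j> = <v, u_j> / sqrt(<u_j, u_j>), so |<v, e_j>|^2 = <v, u_j>^2 / <u_j, u_j>.
Coefficients: <v, e_1> = 1/sqrt(9), <v, e_2> = -10/sqrt(9).
Square and sum: Σ |<v, e_j>|^2 = 101/9.
Compute ||v||^2 = v·v = 13.
Deficit = 13 − 101/9 = 16/9 ≥ 0, confirming Bessel's inequality. (The deficit equals ||v − Σ <v,e_j> e_j||^2, the squared distance from v to span{e_j}.)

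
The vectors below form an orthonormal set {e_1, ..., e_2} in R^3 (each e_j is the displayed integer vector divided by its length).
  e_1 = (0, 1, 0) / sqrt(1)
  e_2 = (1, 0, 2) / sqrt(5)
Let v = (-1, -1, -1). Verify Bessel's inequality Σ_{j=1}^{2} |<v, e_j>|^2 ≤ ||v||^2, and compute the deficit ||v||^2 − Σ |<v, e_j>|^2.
Σ |<v, e_j>|^2 = 14/5; ||v||^2 = 3; deficit = 1/5

Write each e_j = u_j / sqrt(<u_j, u_j>) where u_j is the displayed integer vector. Then <v, e_j> = <v, u_j> / sqrt(<u_j, u_j>), so |<v, e_j>|^2 = <v, u_j>^2 / <u_j, u_j>.
Coefficients: <v, e_1> = -1/sqrt(1), <v, e_2> = -3/sqrt(5).
Square and sum: Σ |<v, e_j>|^2 = 14/5.
Compute ||v||^2 = v·v = 3.
Deficit = 3 − 14/5 = 1/5 ≥ 0, confirming Bessel's inequality. (The deficit equals ||v − Σ <v,e_j> e_j||^2, the squared distance from v to span{e_j}.)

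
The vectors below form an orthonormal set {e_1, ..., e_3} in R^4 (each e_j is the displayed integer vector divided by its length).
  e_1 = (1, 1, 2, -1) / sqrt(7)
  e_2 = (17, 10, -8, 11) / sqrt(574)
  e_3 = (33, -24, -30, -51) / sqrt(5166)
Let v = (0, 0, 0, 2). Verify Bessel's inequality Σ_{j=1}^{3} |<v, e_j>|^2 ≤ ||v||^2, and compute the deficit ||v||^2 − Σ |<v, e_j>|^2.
Σ |<v, e_j>|^2 = 24/7; ||v||^2 = 4; deficit = 4/7

Write each e_j = u_j / sqrt(<u_j, u_j>) where u_j is the displayed integer vector. Then <v, e_j> = <v, u_j> / sqrt(<u_j, u_j>), so |<v, e_j>|^2 = <v, u_j>^2 / <u_j, u_j>.
Coefficients: <v, e_1> = -2/sqrt(7), <v, e_2> = 22/sqrt(574), <v, e_3> = -102/sqrt(5166).
Square and sum: Σ |<v, e_j>|^2 = 24/7.
Compute ||v||^2 = v·v = 4.
Deficit = 4 − 24/7 = 4/7 ≥ 0, confirming Bessel's inequality. (The deficit equals ||v − Σ <v,e_j> e_j||^2, the squared distance from v to span{e_j}.)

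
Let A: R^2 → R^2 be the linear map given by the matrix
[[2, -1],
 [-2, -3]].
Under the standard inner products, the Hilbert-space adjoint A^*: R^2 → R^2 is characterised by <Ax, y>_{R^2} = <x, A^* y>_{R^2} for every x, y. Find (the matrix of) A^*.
A^* = A^T =
[[2, -2],
 [-1, -3]]

For real matrices with standard dot products, the defining identity <Ax, y> = <x, A^* y> gives (Ax)^T y = x^T (A^*) y, i.e. x^T A^T y = x^T (A^*) y. Since this holds for all x, y, we must have A^* = A^T. Therefore
A^* =
[[2, -2],
 [-1, -3]].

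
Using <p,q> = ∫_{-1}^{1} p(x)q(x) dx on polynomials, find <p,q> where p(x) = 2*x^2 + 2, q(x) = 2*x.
<p,q> = 0

Expand the product: p(x)·q(x) = 4*x^3 + 4*x.
∫_{-1}^{1} of each monomial x^k gives [2/(k+1) if k even, 0 if k odd]. Integrating term-by-term (or equivalently evaluating the antiderivative F(x) = x^4 + 2*x^2 at the endpoints):
  F(1) − F(−1) = 3 − (3) = 0.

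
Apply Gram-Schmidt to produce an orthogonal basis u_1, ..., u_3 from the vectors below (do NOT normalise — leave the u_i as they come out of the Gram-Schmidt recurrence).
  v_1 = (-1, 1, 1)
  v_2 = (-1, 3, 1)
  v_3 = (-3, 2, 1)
Orthogonal basis:
  u_1 = (-1, 1, 1)
  u_2 = (2/3, 4/3, -2/3)
  u_3 = (-1, 0, -1)

Apply the Gram-Schmidt recurrence
  u_1 = v_1
  u_i = v_i − Σ_{j<i} ((v_i · u_j) / (u_j · u_j)) · u_j.

Step by step this gives:
  u_1 = (-1, 1, 1)
  u_2 = (2/3, 4/3, -2/3)
  u_3 = (-1, 0, -1)

Orthogonality check:
  u_2 · u_1 = 0 (should be 0)
  u_3 · u_1 = 0 (should be 0)
  u_3 · u_2 = 0 (should be 0)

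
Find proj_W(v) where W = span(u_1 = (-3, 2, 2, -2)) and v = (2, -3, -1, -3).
proj_W(v) = (8/7, -16/21, -16/21, 16/21)

Set up U = [u_1 | ... | u_1] ∈ R^(4×1). The projector onto W = col(U) is P = U (U^T U)^(-1) U^T.
Compute U^T U =
  [21],
and U^T v = (-8).
Solve U^T U · c = U^T v for the coefficients: c = (-8/21). The projection is proj_W(v) = U c.
Check: (v - proj_W(v)) · u_1 = 0  (should be 0).
Result: proj_W(v) = (8/7, -16/21, -16/21, 16/21).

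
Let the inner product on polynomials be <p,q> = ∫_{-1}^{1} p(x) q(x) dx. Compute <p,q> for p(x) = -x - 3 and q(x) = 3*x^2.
<p,q> = -6

Expand the product: p(x)·q(x) = -3*x^3 - 9*x^2.
∫_{-1}^{1} of each monomial x^k gives [2/(k+1) if k even, 0 if k odd]. Integrating term-by-term (or equivalently evaluating the antiderivative F(x) = -3*x^4/4 - 3*x^3 at the endpoints):
  F(1) − F(−1) = -15/4 − (9/4) = -6.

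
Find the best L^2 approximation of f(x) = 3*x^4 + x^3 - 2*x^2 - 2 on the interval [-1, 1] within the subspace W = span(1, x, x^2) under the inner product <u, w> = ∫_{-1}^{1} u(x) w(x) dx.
g(x) = 4*x^2/7 + 3*x/5 - 79/35

The best approximation g ∈ W is the orthogonal projection of f onto W. Writing g = a_0 + a_1 x + a_2 x^2, the coefficients solve the normal equations G · a = b where
  G_{ij} = <φ_i, φ_j> and b_i = <f, φ_i>, with φ_0 = 1, φ_1 = x, φ_2 = x^2.
G =
  [2, 0, 2/3]
  [0, 2/3, 0]
  [2/3, 0, 2/5],
b = (-62/15, 2/5, -134/105).
Solving gives a_0 = -79/35, a_1 = 3/5, a_2 = 4/7, so
  g(x) = 4*x^2/7 + 3*x/5 - 79/35.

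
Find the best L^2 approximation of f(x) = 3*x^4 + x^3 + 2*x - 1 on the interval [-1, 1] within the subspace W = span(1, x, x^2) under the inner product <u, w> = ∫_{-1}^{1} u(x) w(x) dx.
g(x) = 18*x^2/7 + 13*x/5 - 44/35

The best approximation g ∈ W is the orthogonal projection of f onto W. Writing g = a_0 + a_1 x + a_2 x^2, the coefficients solve the normal equations G · a = b where
  G_{ij} = <φ_i, φ_j> and b_i = <f, φ_i>, with φ_0 = 1, φ_1 = x, φ_2 = x^2.
G =
  [2, 0, 2/3]
  [0, 2/3, 0]
  [2/3, 0, 2/5],
b = (-4/5, 26/15, 4/21).
Solving gives a_0 = -44/35, a_1 = 13/5, a_2 = 18/7, so
  g(x) = 18*x^2/7 + 13*x/5 - 44/35.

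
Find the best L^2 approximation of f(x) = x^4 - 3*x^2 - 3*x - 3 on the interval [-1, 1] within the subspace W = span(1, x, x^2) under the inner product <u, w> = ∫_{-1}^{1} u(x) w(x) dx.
g(x) = -15*x^2/7 - 3*x - 108/35

The best approximation g ∈ W is the orthogonal projection of f onto W. Writing g = a_0 + a_1 x + a_2 x^2, the coefficients solve the normal equations G · a = b where
  G_{ij} = <φ_i, φ_j> and b_i = <f, φ_i>, with φ_0 = 1, φ_1 = x, φ_2 = x^2.
G =
  [2, 0, 2/3]
  [0, 2/3, 0]
  [2/3, 0, 2/5],
b = (-38/5, -2, -102/35).
Solving gives a_0 = -108/35, a_1 = -3, a_2 = -15/7, so
  g(x) = -15*x^2/7 - 3*x - 108/35.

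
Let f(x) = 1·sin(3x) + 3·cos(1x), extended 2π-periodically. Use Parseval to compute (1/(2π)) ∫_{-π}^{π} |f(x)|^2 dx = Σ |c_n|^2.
Σ |c_n|^2 = 5

Expand |f|^2 and use orthogonality of {sin(nx), cos(mx)} on [-π, π]:
  ∫_{-π}^{π} sin(nx)^2 dx = π, ∫ cos(mx)^2 dx = π, and cross terms integrate to 0.
So ∫_{-π}^{π} f(x)^2 dx = 1^2 · π + 3^2 · π = (1 + 9)π.
Divide by 2π: (1 + 9)/2 = 5.
By Parseval, this equals Σ |c_n|^2.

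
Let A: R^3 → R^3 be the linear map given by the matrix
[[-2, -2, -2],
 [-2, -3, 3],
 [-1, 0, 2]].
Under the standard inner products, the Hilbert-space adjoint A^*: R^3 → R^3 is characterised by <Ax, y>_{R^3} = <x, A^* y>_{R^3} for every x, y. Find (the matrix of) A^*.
A^* = A^T =
[[-2, -2, -1],
 [-2, -3, 0],
 [-2, 3, 2]]

For real matrices with standard dot products, the defining identity <Ax, y> = <x, A^* y> gives (Ax)^T y = x^T (A^*) y, i.e. x^T A^T y = x^T (A^*) y. Since this holds for all x, y, we must have A^* = A^T. Therefore
A^* =
[[-2, -2, -1],
 [-2, -3, 0],
 [-2, 3, 2]].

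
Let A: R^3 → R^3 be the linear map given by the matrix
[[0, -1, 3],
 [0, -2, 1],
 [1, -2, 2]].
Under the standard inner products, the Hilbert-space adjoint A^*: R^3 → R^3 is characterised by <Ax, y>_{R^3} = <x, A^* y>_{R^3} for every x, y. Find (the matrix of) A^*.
A^* = A^T =
[[0, 0, 1],
 [-1, -2, -2],
 [3, 1, 2]]

For real matrices with standard dot products, the defining identity <Ax, y> = <x, A^* y> gives (Ax)^T y = x^T (A^*) y, i.e. x^T A^T y = x^T (A^*) y. Since this holds for all x, y, we must have A^* = A^T. Therefore
A^* =
[[0, 0, 1],
 [-1, -2, -2],
 [3, 1, 2]].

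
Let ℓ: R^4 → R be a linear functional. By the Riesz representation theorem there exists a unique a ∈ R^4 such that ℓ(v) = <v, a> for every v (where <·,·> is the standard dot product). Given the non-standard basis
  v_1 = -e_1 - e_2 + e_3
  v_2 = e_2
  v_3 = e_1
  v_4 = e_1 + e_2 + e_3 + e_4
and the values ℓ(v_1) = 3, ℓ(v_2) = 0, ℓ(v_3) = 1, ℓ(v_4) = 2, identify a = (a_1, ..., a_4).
a = (1, 0, 4, -3)

Write a = (a_1, ..., a_4) in the standard basis. For each basis vector v_i, ℓ(v_i) = <v_i, a> is a linear equation in the a_j's. Collect the n equations into a matrix system V a = ℓ, where row i of V is v_i (expressed in the standard basis). Since V is invertible (lower-triangular with 1s on the diagonal, up to permutation), solve by back-substitution:
  V =
[[-1, -1, 1, 0],
 [0, 1, 0, 0],
 [1, 0, 0, 0],
 [1, 1, 1, 1]]
  V a = (3, 0, 1, 2)
Solving gives a = (1, 0, 4, -3).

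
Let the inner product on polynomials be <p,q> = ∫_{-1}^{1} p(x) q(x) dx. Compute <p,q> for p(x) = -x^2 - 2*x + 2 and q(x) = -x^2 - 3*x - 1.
<p,q> = -4/15

Expand the product: p(x)·q(x) = x^4 + 5*x^3 + 5*x^2 - 4*x - 2.
∫_{-1}^{1} of each monomial x^k gives [2/(k+1) if k even, 0 if k odd]. Integrating term-by-term (or equivalently evaluating the antiderivative F(x) = x^5/5 + 5*x^4/4 + 5*x^3/3 - 2*x^2 - 2*x at the endpoints):
  F(1) − F(−1) = -53/60 − (-37/60) = -4/15.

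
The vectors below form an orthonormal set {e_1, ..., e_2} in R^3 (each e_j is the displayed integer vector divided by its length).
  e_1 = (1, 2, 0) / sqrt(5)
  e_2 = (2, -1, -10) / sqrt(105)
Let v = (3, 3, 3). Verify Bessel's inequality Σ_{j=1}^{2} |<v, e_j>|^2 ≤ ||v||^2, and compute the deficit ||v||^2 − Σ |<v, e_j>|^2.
Σ |<v, e_j>|^2 = 162/7; ||v||^2 = 27; deficit = 27/7

Write each e_j = u_j / sqrt(<u_j, u_j>) where u_j is the displayed integer vector. Then <v, e_j> = <v, u_j> / sqrt(<u_j, u_j>), so |<v, e_j>|^2 = <v, u_j>^2 / <u_j, u_j>.
Coefficients: <v, e_1> = 9/sqrt(5), <v, e_2> = -27/sqrt(105).
Square and sum: Σ |<v, e_j>|^2 = 162/7.
Compute ||v||^2 = v·v = 27.
Deficit = 27 − 162/7 = 27/7 ≥ 0, confirming Bessel's inequality. (The deficit equals ||v − Σ <v,e_j> e_j||^2, the squared distance from v to span{e_j}.)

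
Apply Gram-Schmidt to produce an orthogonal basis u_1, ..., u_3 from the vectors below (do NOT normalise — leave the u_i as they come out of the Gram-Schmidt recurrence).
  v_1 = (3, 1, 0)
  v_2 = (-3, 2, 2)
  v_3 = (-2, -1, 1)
Orthogonal basis:
  u_1 = (3, 1, 0)
  u_2 = (-9/10, 27/10, 2)
  u_3 = (2/11, -6/11, 9/11)

Apply the Gram-Schmidt recurrence
  u_1 = v_1
  u_i = v_i − Σ_{j<i} ((v_i · u_j) / (u_j · u_j)) · u_j.

Step by step this gives:
  u_1 = (3, 1, 0)
  u_2 = (-9/10, 27/10, 2)
  u_3 = (2/11, -6/11, 9/11)

Orthogonality check:
  u_2 · u_1 = 0 (should be 0)
  u_3 · u_1 = 0 (should be 0)
  u_3 · u_2 = 0 (should be 0)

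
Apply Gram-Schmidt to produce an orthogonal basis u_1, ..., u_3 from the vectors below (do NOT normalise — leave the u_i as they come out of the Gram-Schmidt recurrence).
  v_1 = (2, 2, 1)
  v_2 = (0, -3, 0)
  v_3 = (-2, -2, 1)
Orthogonal basis:
  u_1 = (2, 2, 1)
  u_2 = (4/3, -5/3, 2/3)
  u_3 = (-4/5, 0, 8/5)

Apply the Gram-Schmidt recurrence
  u_1 = v_1
  u_i = v_i − Σ_{j<i} ((v_i · u_j) / (u_j · u_j)) · u_j.

Step by step this gives:
  u_1 = (2, 2, 1)
  u_2 = (4/3, -5/3, 2/3)
  u_3 = (-4/5, 0, 8/5)

Orthogonality check:
  u_2 · u_1 = 0 (should be 0)
  u_3 · u_1 = 0 (should be 0)
  u_3 · u_2 = 0 (should be 0)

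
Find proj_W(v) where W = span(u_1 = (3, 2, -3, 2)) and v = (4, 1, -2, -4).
proj_W(v) = (18/13, 12/13, -18/13, 12/13)

Set up U = [u_1 | ... | u_1] ∈ R^(4×1). The projector onto W = col(U) is P = U (U^T U)^(-1) U^T.
Compute U^T U =
  [26],
and U^T v = (12).
Solve U^T U · c = U^T v for the coefficients: c = (6/13). The projection is proj_W(v) = U c.
Check: (v - proj_W(v)) · u_1 = 0  (should be 0).
Result: proj_W(v) = (18/13, 12/13, -18/13, 12/13).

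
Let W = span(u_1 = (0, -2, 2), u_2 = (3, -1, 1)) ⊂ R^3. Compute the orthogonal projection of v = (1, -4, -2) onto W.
proj_W(v) = (1, -1, 1)

Set up U = [u_1 | ... | u_2] ∈ R^(3×2). The projector onto W = col(U) is P = U (U^T U)^(-1) U^T.
Compute U^T U =
  [8, 4]
  [4, 11],
and U^T v = (4, 5).
Solve U^T U · c = U^T v for the coefficients: c = (1/3, 1/3). The projection is proj_W(v) = U c.
Check: (v - proj_W(v)) · u_1 = 0  (should be 0).
Check: (v - proj_W(v)) · u_2 = 0  (should be 0).
Result: proj_W(v) = (1, -1, 1).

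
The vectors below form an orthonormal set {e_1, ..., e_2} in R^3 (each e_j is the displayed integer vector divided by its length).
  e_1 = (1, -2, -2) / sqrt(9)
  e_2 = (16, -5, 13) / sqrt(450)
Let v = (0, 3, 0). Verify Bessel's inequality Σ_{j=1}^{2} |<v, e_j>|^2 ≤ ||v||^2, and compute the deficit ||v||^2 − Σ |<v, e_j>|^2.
Σ |<v, e_j>|^2 = 9/2; ||v||^2 = 9; deficit = 9/2

Write each e_j = u_j / sqrt(<u_j, u_j>) where u_j is the displayed integer vector. Then <v, e_j> = <v, u_j> / sqrt(<u_j, u_j>), so |<v, e_j>|^2 = <v, u_j>^2 / <u_j, u_j>.
Coefficients: <v, e_1> = -6/sqrt(9), <v, e_2> = -15/sqrt(450).
Square and sum: Σ |<v, e_j>|^2 = 9/2.
Compute ||v||^2 = v·v = 9.
Deficit = 9 − 9/2 = 9/2 ≥ 0, confirming Bessel's inequality. (The deficit equals ||v − Σ <v,e_j> e_j||^2, the squared distance from v to span{e_j}.)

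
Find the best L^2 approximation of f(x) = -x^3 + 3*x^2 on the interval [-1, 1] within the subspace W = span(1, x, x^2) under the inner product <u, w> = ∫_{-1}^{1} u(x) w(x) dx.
g(x) = 3*x^2 - 3*x/5

The best approximation g ∈ W is the orthogonal projection of f onto W. Writing g = a_0 + a_1 x + a_2 x^2, the coefficients solve the normal equations G · a = b where
  G_{ij} = <φ_i, φ_j> and b_i = <f, φ_i>, with φ_0 = 1, φ_1 = x, φ_2 = x^2.
G =
  [2, 0, 2/3]
  [0, 2/3, 0]
  [2/3, 0, 2/5],
b = (2, -2/5, 6/5).
Solving gives a_0 = 0, a_1 = -3/5, a_2 = 3, so
  g(x) = 3*x^2 - 3*x/5.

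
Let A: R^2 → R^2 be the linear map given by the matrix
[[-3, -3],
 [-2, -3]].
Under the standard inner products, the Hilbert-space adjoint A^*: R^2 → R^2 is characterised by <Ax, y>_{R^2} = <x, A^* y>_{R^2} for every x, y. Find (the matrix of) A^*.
A^* = A^T =
[[-3, -2],
 [-3, -3]]

For real matrices with standard dot products, the defining identity <Ax, y> = <x, A^* y> gives (Ax)^T y = x^T (A^*) y, i.e. x^T A^T y = x^T (A^*) y. Since this holds for all x, y, we must have A^* = A^T. Therefore
A^* =
[[-3, -2],
 [-3, -3]].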